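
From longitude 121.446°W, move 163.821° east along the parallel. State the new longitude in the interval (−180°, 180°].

Start at -121.446°; shift +163.821° → +42.375°.
+42.375° already lies in (−180°, 180°].

42.375°E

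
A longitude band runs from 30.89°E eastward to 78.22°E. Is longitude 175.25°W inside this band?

No

Band width going east from +30.89° to +78.22°: ((78.22 − 30.89) mod 360) = 47.33°.
Offset of -175.25° east of the west edge: ((-175.25 − 30.89) mod 360) = 153.86°.
153.86° > 47.33° ⇒ outside.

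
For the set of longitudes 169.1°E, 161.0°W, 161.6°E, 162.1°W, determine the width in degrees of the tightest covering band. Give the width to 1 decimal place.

37.4°

Sort the longitudes: -162.1°, -161.0°, +161.6°, +169.1°.
Eastward gaps between consecutive values (wrapping around): 1.1°, 322.6°, 7.5°, 28.8°.
Largest gap = 322.6° ⇒ minimal covering band is its complement: 360° − 322.6° = 37.4°.
Band runs from +161.6° eastward to -161.0°, crossing the antimeridian.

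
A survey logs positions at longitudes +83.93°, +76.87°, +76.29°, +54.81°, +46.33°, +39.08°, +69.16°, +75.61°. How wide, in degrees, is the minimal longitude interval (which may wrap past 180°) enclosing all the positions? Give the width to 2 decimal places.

44.85°

Sort the longitudes: +39.08°, +46.33°, +54.81°, +69.16°, +75.61°, +76.29°, +76.87°, +83.93°.
Eastward gaps between consecutive values (wrapping around): 7.25°, 8.48°, 14.35°, 6.45°, 0.68°, 0.58°, 7.06°, 315.15°.
Largest gap = 315.15° ⇒ minimal covering band is its complement: 360° − 315.15° = 44.85°.
Band runs from +39.08° eastward to +83.93°.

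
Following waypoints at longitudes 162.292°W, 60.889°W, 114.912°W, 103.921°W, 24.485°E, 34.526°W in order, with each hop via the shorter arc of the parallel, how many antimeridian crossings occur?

0

Leg 1: -162.292° → -60.889°, shortest Δλ = 101.403° (east) — does not cross 180°.
Leg 2: -60.889° → -114.912°, shortest Δλ = -54.023° (west) — does not cross 180°.
Leg 3: -114.912° → -103.921°, shortest Δλ = 10.991° (east) — does not cross 180°.
Leg 4: -103.921° → +24.485°, shortest Δλ = 128.406° (east) — does not cross 180°.
Leg 5: +24.485° → -34.526°, shortest Δλ = -59.011° (west) — does not cross 180°.
Total crossings: 0.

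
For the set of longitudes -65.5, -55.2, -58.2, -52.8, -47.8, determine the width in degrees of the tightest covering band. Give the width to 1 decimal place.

17.7°

Sort the longitudes: -65.5°, -58.2°, -55.2°, -52.8°, -47.8°.
Eastward gaps between consecutive values (wrapping around): 7.3°, 3.0°, 2.4°, 5.0°, 342.3°.
Largest gap = 342.3° ⇒ minimal covering band is its complement: 360° − 342.3° = 17.7°.
Band runs from -65.5° eastward to -47.8°.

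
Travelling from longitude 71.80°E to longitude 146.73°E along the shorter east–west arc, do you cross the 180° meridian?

Signed shortest Δλ = ((146.73 − 71.80 + 180) mod 360) − 180 = 74.93°.
Going east by 74.93° from +71.80° reaches +146.73° without touching 180°.

No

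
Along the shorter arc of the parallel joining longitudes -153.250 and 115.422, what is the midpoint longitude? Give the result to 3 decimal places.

Signed shortest Δλ from -153.250° to +115.422° is -91.328°.
Midpoint longitude = -153.250° + (-91.328°)/2 = -153.250° − 45.664° = -198.914°.
Normalise into (−180°, 180°]: +161.086°.
(The naïve average (-153.250 + +115.422)/2 = -18.914° is on the wrong side of the globe.)

+161.086°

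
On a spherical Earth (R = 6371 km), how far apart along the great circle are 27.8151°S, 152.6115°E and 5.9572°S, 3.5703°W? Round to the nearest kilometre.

15472 km

Δλ = -3.5703 − 152.6115 = -156.1818°.
Δφ = -5.9572 − -27.8151 = 21.8579°.
a = sin²(Δφ/2) + cos φ₁ · cos φ₂ · sin²(Δλ/2) = 0.878166.
c = 2·atan2(√a, √(1−a)) = 2.42848 rad → d = 6371·c ≈ 15471.87 km.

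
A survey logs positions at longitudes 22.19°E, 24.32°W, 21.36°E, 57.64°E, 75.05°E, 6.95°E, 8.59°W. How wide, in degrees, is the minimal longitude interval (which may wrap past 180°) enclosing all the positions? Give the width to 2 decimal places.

99.37°

Sort the longitudes: -24.32°, -8.59°, +6.95°, +21.36°, +22.19°, +57.64°, +75.05°.
Eastward gaps between consecutive values (wrapping around): 15.73°, 15.54°, 14.41°, 0.83°, 35.45°, 17.41°, 260.63°.
Largest gap = 260.63° ⇒ minimal covering band is its complement: 360° − 260.63° = 99.37°.
Band runs from -24.32° eastward to +75.05°.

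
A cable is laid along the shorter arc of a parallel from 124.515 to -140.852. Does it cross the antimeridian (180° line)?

Naïve |-140.852 − 124.515| = 265.367° > 180°, so the shorter arc goes the other way round — across 180°.
Signed shortest Δλ = ((-140.852 − 124.515 + 180) mod 360) − 180 = 94.633°.
Going east by 94.633° from +124.515° passes through 180° before reaching -140.852°.

Yes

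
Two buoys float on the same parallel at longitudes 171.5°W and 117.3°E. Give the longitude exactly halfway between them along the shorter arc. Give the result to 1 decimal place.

152.9°E

Signed shortest Δλ from -171.5° to +117.3° is -71.2°.
Midpoint longitude = -171.5° + (-71.2°)/2 = -171.5° − 35.6° = -207.1°.
Normalise into (−180°, 180°]: +152.9°.
(The naïve average (-171.5 + +117.3)/2 = -27.1° is on the wrong side of the globe.)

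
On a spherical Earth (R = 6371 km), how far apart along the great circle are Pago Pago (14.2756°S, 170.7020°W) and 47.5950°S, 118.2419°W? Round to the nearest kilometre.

6063 km

Δλ = -118.2419 − -170.7020 = 52.4601°.
Δφ = -47.5950 − -14.2756 = -33.3194°.
a = sin²(Δφ/2) + cos φ₁ · cos φ₂ · sin²(Δλ/2) = 0.209854.
c = 2·atan2(√a, √(1−a)) = 0.95171 rad → d = 6371·c ≈ 6063.35 km.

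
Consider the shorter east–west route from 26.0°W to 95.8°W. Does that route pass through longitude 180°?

Signed shortest Δλ = ((-95.8 − -26.0 + 180) mod 360) − 180 = -69.8°.
Going west by 69.8° from -26.0° reaches -95.8° without touching 180°.

No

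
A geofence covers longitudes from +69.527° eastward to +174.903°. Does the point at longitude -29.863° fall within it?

Band width going east from +69.527° to +174.903°: ((174.903 − 69.527) mod 360) = 105.376°.
Offset of -29.863° east of the west edge: ((-29.863 − 69.527) mod 360) = 260.610°.
260.610° > 105.376° ⇒ outside.

No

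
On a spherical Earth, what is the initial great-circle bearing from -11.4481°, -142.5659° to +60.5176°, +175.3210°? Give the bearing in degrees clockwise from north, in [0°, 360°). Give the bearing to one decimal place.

340.4°

Δλ = 175.3210 − -142.5659 = 317.8869°; wrapped into (−180°, 180°]: -42.1131°.
θ = atan2( sin Δλ · cos φ₂ , cos φ₁ · sin φ₂ − sin φ₁ · cos φ₂ · cos Δλ )
  = atan2(-0.33004, 0.92565) = -19.624° → normalised to [0°, 360°): 340.376°.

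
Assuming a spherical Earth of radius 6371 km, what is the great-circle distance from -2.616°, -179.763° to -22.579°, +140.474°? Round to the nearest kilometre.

Δλ = 140.474 − -179.763 = 320.237°; wrapped into (−180°, 180°]: -39.763°.
Δφ = -22.579 − -2.616 = -19.963°.
a = sin²(Δφ/2) + cos φ₁ · cos φ₂ · sin²(Δλ/2) = 0.136719.
c = 2·atan2(√a, √(1−a)) = 0.75749 rad → d = 6371·c ≈ 4825.98 km.

4826 km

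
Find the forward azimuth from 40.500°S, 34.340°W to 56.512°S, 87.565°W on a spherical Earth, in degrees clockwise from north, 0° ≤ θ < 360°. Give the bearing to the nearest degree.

Δλ = -87.565 − -34.340 = -53.225°.
θ = atan2( sin Δλ · cos φ₂ , cos φ₁ · sin φ₂ − sin φ₁ · cos φ₂ · cos Δλ )
  = atan2(-0.44196, -0.41965) = -133.517° → normalised to [0°, 360°): 226.483°.

226°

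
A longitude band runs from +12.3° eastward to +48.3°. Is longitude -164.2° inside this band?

Band width going east from +12.3° to +48.3°: ((48.3 − 12.3) mod 360) = 36.0°.
Offset of -164.2° east of the west edge: ((-164.2 − 12.3) mod 360) = 183.5°.
183.5° > 36.0° ⇒ outside.

No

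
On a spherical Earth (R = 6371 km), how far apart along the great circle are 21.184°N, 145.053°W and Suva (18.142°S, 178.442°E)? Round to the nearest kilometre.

5910 km

Δλ = 178.442 − -145.053 = 323.495°; wrapped into (−180°, 180°]: -36.505°.
Δφ = -18.142 − 21.184 = -39.326°.
a = sin²(Δφ/2) + cos φ₁ · cos φ₂ · sin²(Δλ/2) = 0.200145.
c = 2·atan2(√a, √(1−a)) = 0.92766 rad → d = 6371·c ≈ 5910.11 km.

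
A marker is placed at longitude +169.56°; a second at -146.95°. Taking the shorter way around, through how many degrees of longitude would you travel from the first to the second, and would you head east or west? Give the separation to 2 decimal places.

Raw difference: -146.95 − 169.56 = -316.51°.
Normalise into (−180°, 180°]: -316.51° + 360° = 43.49°.
Positive ⇒ the second point lies to the east; separation 43.49°.

43.49° east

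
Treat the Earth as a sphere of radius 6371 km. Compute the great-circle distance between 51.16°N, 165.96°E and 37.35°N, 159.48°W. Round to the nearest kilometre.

3111 km

Δλ = -159.48 − 165.96 = -325.44°; wrapped into (−180°, 180°]: 34.56°.
Δφ = 37.35 − 51.16 = -13.81°.
a = sin²(Δφ/2) + cos φ₁ · cos φ₂ · sin²(Δλ/2) = 0.058442.
c = 2·atan2(√a, √(1−a)) = 0.48833 rad → d = 6371·c ≈ 3111.18 km.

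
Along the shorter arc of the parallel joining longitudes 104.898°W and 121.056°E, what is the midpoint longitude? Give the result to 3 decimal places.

Signed shortest Δλ from -104.898° to +121.056° is -134.046°.
Midpoint longitude = -104.898° + (-134.046°)/2 = -104.898° − 67.023° = -171.921°.
(The naïve average (-104.898 + +121.056)/2 = 8.079° is on the wrong side of the globe.)

171.921°W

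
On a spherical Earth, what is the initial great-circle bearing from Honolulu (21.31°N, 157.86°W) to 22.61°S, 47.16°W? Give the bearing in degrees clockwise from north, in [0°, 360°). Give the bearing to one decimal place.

Δλ = -47.16 − -157.86 = 110.70°.
θ = atan2( sin Δλ · cos φ₂ , cos φ₁ · sin φ₂ − sin φ₁ · cos φ₂ · cos Δλ )
  = atan2(0.86355, -0.23959) = 105.506° → normalised to [0°, 360°): 105.506°.

105.5°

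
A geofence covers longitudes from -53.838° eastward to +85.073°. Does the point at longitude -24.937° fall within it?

Yes

Band width going east from -53.838° to +85.073°: ((85.073 − -53.838) mod 360) = 138.911°.
Offset of -24.937° east of the west edge: ((-24.937 − -53.838) mod 360) = 28.901°.
28.901° ≤ 138.911° ⇒ inside.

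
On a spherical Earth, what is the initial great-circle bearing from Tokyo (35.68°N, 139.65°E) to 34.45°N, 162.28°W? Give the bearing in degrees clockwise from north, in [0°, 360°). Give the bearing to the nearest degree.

Δλ = -162.28 − 139.65 = -301.93°; wrapped into (−180°, 180°]: 58.07°.
θ = atan2( sin Δλ · cos φ₂ , cos φ₁ · sin φ₂ − sin φ₁ · cos φ₂ · cos Δλ )
  = atan2(0.69985, 0.20513) = 73.664° → normalised to [0°, 360°): 73.664°.

74°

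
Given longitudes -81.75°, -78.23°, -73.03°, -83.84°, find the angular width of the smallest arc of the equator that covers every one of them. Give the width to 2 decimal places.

10.81°

Sort the longitudes: -83.84°, -81.75°, -78.23°, -73.03°.
Eastward gaps between consecutive values (wrapping around): 2.09°, 3.52°, 5.20°, 349.19°.
Largest gap = 349.19° ⇒ minimal covering band is its complement: 360° − 349.19° = 10.81°.
Band runs from -83.84° eastward to -73.03°.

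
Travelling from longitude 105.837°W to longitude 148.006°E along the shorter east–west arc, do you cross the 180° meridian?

Naïve |148.006 − -105.837| = 253.843° > 180°, so the shorter arc goes the other way round — across 180°.
Signed shortest Δλ = ((148.006 − -105.837 + 180) mod 360) − 180 = -106.157°.
Going west by 106.157° from -105.837° passes through 180° before reaching +148.006°.

Yes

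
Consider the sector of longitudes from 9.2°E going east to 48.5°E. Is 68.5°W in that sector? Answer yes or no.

No

Band width going east from +9.2° to +48.5°: ((48.5 − 9.2) mod 360) = 39.3°.
Offset of -68.5° east of the west edge: ((-68.5 − 9.2) mod 360) = 282.3°.
282.3° > 39.3° ⇒ outside.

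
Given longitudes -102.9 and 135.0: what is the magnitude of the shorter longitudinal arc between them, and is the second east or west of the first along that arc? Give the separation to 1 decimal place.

122.1° west

Raw difference: 135.0 − -102.9 = 237.9°.
Normalise into (−180°, 180°]: 237.9° − 360° = -122.1°.
Negative ⇒ the second point lies to the west; separation 122.1°.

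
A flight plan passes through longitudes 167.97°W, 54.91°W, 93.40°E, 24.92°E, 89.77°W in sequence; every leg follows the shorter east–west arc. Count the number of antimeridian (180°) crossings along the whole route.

0

Leg 1: -167.97° → -54.91°, shortest Δλ = 113.06° (east) — does not cross 180°.
Leg 2: -54.91° → +93.40°, shortest Δλ = 148.31° (east) — does not cross 180°.
Leg 3: +93.40° → +24.92°, shortest Δλ = -68.48° (west) — does not cross 180°.
Leg 4: +24.92° → -89.77°, shortest Δλ = -114.69° (west) — does not cross 180°.
Total crossings: 0.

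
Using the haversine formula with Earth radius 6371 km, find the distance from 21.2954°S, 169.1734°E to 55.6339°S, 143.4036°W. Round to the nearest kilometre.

Δλ = -143.4036 − 169.1734 = -312.5770°; wrapped into (−180°, 180°]: 47.4230°.
Δφ = -55.6339 − -21.2954 = -34.3385°.
a = sin²(Δφ/2) + cos φ₁ · cos φ₂ · sin²(Δλ/2) = 0.172189.
c = 2·atan2(√a, √(1−a)) = 0.85579 rad → d = 6371·c ≈ 5452.25 km.

5452 km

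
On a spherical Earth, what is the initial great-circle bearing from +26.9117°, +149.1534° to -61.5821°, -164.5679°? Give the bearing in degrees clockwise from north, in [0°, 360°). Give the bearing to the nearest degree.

160°

Δλ = -164.5679 − 149.1534 = -313.7213°; wrapped into (−180°, 180°]: 46.2787°.
θ = atan2( sin Δλ · cos φ₂ , cos φ₁ · sin φ₂ − sin φ₁ · cos φ₂ · cos Δλ )
  = atan2(0.34394, -0.93313) = 159.767° → normalised to [0°, 360°): 159.767°.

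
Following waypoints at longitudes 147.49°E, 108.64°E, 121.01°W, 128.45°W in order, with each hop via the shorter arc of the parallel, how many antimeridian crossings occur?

Leg 1: +147.49° → +108.64°, shortest Δλ = -38.85° (west) — does not cross 180°.
Leg 2: +108.64° → -121.01°, shortest Δλ = 130.35° (east) — crosses 180°.
Leg 3: -121.01° → -128.45°, shortest Δλ = -7.44° (west) — does not cross 180°.
Total crossings: 1.

1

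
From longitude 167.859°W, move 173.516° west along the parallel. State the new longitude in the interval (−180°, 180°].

18.625°E

Start at -167.859°; shift −173.516° → -341.375°.
-341.375° lies outside (−180°, 180°]; add 360° → +18.625°.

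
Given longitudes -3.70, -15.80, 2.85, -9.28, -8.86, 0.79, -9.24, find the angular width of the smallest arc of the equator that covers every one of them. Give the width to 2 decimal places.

18.65°

Sort the longitudes: -15.80°, -9.28°, -9.24°, -8.86°, -3.70°, +0.79°, +2.85°.
Eastward gaps between consecutive values (wrapping around): 6.52°, 0.04°, 0.38°, 5.16°, 4.49°, 2.06°, 341.35°.
Largest gap = 341.35° ⇒ minimal covering band is its complement: 360° − 341.35° = 18.65°.
Band runs from -15.80° eastward to +2.85°.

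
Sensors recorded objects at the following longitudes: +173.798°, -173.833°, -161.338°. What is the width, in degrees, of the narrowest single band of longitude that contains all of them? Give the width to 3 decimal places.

Sort the longitudes: -173.833°, -161.338°, +173.798°.
Eastward gaps between consecutive values (wrapping around): 12.495°, 335.136°, 12.369°.
Largest gap = 335.136° ⇒ minimal covering band is its complement: 360° − 335.136° = 24.864°.
Band runs from +173.798° eastward to -161.338°, crossing the antimeridian.

24.864°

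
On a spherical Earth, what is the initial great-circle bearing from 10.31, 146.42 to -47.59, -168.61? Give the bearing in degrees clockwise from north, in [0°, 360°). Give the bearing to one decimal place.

Δλ = -168.61 − 146.42 = -315.03°; wrapped into (−180°, 180°]: 44.97°.
θ = atan2( sin Δλ · cos φ₂ , cos φ₁ · sin φ₂ − sin φ₁ · cos φ₂ · cos Δλ )
  = atan2(0.47665, -0.81181) = 149.581° → normalised to [0°, 360°): 149.581°.

149.6°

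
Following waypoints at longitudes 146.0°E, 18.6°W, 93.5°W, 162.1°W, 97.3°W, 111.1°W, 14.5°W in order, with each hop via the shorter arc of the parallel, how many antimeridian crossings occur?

0

Leg 1: +146.0° → -18.6°, shortest Δλ = -164.6° (west) — does not cross 180°.
Leg 2: -18.6° → -93.5°, shortest Δλ = -74.9° (west) — does not cross 180°.
Leg 3: -93.5° → -162.1°, shortest Δλ = -68.6° (west) — does not cross 180°.
Leg 4: -162.1° → -97.3°, shortest Δλ = 64.8° (east) — does not cross 180°.
Leg 5: -97.3° → -111.1°, shortest Δλ = -13.8° (west) — does not cross 180°.
Leg 6: -111.1° → -14.5°, shortest Δλ = 96.6° (east) — does not cross 180°.
Total crossings: 0.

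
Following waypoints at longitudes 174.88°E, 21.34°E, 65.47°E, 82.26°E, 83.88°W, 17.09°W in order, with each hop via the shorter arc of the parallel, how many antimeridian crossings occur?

0

Leg 1: +174.88° → +21.34°, shortest Δλ = -153.54° (west) — does not cross 180°.
Leg 2: +21.34° → +65.47°, shortest Δλ = 44.13° (east) — does not cross 180°.
Leg 3: +65.47° → +82.26°, shortest Δλ = 16.79° (east) — does not cross 180°.
Leg 4: +82.26° → -83.88°, shortest Δλ = -166.14° (west) — does not cross 180°.
Leg 5: -83.88° → -17.09°, shortest Δλ = 66.79° (east) — does not cross 180°.
Total crossings: 0.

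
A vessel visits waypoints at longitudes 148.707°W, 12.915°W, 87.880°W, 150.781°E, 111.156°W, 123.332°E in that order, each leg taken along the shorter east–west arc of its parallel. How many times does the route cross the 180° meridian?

3

Leg 1: -148.707° → -12.915°, shortest Δλ = 135.792° (east) — does not cross 180°.
Leg 2: -12.915° → -87.880°, shortest Δλ = -74.965° (west) — does not cross 180°.
Leg 3: -87.880° → +150.781°, shortest Δλ = -121.339° (west) — crosses 180°.
Leg 4: +150.781° → -111.156°, shortest Δλ = 98.063° (east) — crosses 180°.
Leg 5: -111.156° → +123.332°, shortest Δλ = -125.512° (west) — crosses 180°.
Total crossings: 3.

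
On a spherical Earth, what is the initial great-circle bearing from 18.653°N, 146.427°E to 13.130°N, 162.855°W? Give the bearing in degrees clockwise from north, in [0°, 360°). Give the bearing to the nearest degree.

89°

Δλ = -162.855 − 146.427 = -309.282°; wrapped into (−180°, 180°]: 50.718°.
θ = atan2( sin Δλ · cos φ₂ , cos φ₁ · sin φ₂ − sin φ₁ · cos φ₂ · cos Δλ )
  = atan2(0.75380, 0.01802) = 88.630° → normalised to [0°, 360°): 88.630°.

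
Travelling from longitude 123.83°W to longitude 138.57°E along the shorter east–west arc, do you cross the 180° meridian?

Yes

Naïve |138.57 − -123.83| = 262.4° > 180°, so the shorter arc goes the other way round — across 180°.
Signed shortest Δλ = ((138.57 − -123.83 + 180) mod 360) − 180 = -97.6°.
Going west by 97.6° from -123.83° passes through 180° before reaching +138.57°.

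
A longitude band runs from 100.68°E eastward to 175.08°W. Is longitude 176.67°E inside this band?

Yes

Band width going east from +100.68° to -175.08°: ((-175.08 − 100.68) mod 360) = 84.24°.
Offset of +176.67° east of the west edge: ((176.67 − 100.68) mod 360) = 75.99°.
75.99° ≤ 84.24° ⇒ inside.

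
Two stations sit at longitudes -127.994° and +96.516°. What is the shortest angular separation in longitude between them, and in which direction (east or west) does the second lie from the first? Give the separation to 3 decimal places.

135.490° west

Raw difference: 96.516 − -127.994 = 224.51°.
Normalise into (−180°, 180°]: 224.51° − 360° = -135.49°.
Negative ⇒ the second point lies to the west; separation 135.490°.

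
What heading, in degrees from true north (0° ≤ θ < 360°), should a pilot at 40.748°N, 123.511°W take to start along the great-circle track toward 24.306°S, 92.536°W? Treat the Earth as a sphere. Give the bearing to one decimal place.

150.3°

Δλ = -92.536 − -123.511 = 30.975°.
θ = atan2( sin Δλ · cos φ₂ , cos φ₁ · sin φ₂ − sin φ₁ · cos φ₂ · cos Δλ )
  = atan2(0.46904, -0.82187) = 150.286° → normalised to [0°, 360°): 150.286°.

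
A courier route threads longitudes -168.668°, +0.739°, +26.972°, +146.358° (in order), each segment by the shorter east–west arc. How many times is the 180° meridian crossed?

Leg 1: -168.668° → +0.739°, shortest Δλ = 169.407° (east) — does not cross 180°.
Leg 2: +0.739° → +26.972°, shortest Δλ = 26.233° (east) — does not cross 180°.
Leg 3: +26.972° → +146.358°, shortest Δλ = 119.386° (east) — does not cross 180°.
Total crossings: 0.

0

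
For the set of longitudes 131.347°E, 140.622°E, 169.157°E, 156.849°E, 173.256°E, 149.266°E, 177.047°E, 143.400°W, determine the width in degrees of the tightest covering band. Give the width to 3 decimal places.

85.253°

Sort the longitudes: -143.400°, +131.347°, +140.622°, +149.266°, +156.849°, +169.157°, +173.256°, +177.047°.
Eastward gaps between consecutive values (wrapping around): 274.747°, 9.275°, 8.644°, 7.583°, 12.308°, 4.099°, 3.791°, 39.553°.
Largest gap = 274.747° ⇒ minimal covering band is its complement: 360° − 274.747° = 85.253°.
Band runs from +131.347° eastward to -143.400°, crossing the antimeridian.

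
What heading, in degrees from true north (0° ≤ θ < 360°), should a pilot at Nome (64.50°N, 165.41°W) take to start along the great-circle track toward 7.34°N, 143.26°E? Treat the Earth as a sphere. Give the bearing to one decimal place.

Δλ = 143.26 − -165.41 = 308.67°; wrapped into (−180°, 180°]: -51.33°.
θ = atan2( sin Δλ · cos φ₂ , cos φ₁ · sin φ₂ − sin φ₁ · cos φ₂ · cos Δλ )
  = atan2(-0.77436, -0.50434) = -123.076° → normalised to [0°, 360°): 236.924°.

236.9°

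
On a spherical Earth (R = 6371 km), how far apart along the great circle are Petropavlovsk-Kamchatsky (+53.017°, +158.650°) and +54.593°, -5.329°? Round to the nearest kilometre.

Δλ = -5.329 − 158.650 = -163.979°.
Δφ = 54.593 − 53.017 = 1.576°.
a = sin²(Δφ/2) + cos φ₁ · cos φ₂ · sin²(Δλ/2) = 0.341963.
c = 2·atan2(√a, √(1−a)) = 1.24921 rad → d = 6371·c ≈ 7958.71 km.

7959 km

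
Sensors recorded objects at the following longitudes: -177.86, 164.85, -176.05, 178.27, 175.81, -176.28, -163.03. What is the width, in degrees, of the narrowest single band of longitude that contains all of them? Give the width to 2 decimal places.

32.12°

Sort the longitudes: -177.86°, -176.28°, -176.05°, -163.03°, +164.85°, +175.81°, +178.27°.
Eastward gaps between consecutive values (wrapping around): 1.58°, 0.23°, 13.02°, 327.88°, 10.96°, 2.46°, 3.87°.
Largest gap = 327.88° ⇒ minimal covering band is its complement: 360° − 327.88° = 32.12°.
Band runs from +164.85° eastward to -163.03°, crossing the antimeridian.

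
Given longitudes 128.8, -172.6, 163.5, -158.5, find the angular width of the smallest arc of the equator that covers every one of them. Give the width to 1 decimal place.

Sort the longitudes: -172.6°, -158.5°, +128.8°, +163.5°.
Eastward gaps between consecutive values (wrapping around): 14.1°, 287.3°, 34.7°, 23.9°.
Largest gap = 287.3° ⇒ minimal covering band is its complement: 360° − 287.3° = 72.7°.
Band runs from +128.8° eastward to -158.5°, crossing the antimeridian.

72.7°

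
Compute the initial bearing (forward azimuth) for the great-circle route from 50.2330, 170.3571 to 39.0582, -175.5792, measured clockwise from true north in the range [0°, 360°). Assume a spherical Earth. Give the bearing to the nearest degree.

Δλ = -175.5792 − 170.3571 = -345.9363°; wrapped into (−180°, 180°]: 14.0637°.
θ = atan2( sin Δλ · cos φ₂ , cos φ₁ · sin φ₂ − sin φ₁ · cos φ₂ · cos Δλ )
  = atan2(0.18869, -0.17591) = 132.993° → normalised to [0°, 360°): 132.993°.

133°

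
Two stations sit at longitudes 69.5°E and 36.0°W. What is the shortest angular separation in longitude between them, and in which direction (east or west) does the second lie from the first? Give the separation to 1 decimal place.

Raw difference: -36.0 − 69.5 = -105.5°.
Normalise into (−180°, 180°]: -105.5° stays -105.5°.
Negative ⇒ the second point lies to the west; separation 105.5°.

105.5° west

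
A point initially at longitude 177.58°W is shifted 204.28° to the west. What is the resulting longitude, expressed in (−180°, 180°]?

Start at -177.58°; shift −204.28° → -381.86°.
-381.86° lies outside (−180°, 180°]; add 360° → -21.86°.

21.86°W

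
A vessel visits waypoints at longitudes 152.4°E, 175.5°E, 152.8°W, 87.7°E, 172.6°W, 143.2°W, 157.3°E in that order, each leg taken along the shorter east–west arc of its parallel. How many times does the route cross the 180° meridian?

4

Leg 1: +152.4° → +175.5°, shortest Δλ = 23.1° (east) — does not cross 180°.
Leg 2: +175.5° → -152.8°, shortest Δλ = 31.7° (east) — crosses 180°.
Leg 3: -152.8° → +87.7°, shortest Δλ = -119.5° (west) — crosses 180°.
Leg 4: +87.7° → -172.6°, shortest Δλ = 99.7° (east) — crosses 180°.
Leg 5: -172.6° → -143.2°, shortest Δλ = 29.4° (east) — does not cross 180°.
Leg 6: -143.2° → +157.3°, shortest Δλ = -59.5° (west) — crosses 180°.
Total crossings: 4.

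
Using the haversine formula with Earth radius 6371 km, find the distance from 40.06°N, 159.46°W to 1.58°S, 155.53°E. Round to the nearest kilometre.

Δλ = 155.53 − -159.46 = 314.99°; wrapped into (−180°, 180°]: -45.01°.
Δφ = -1.58 − 40.06 = -41.64°.
a = sin²(Δφ/2) + cos φ₁ · cos φ₂ · sin²(Δλ/2) = 0.238423.
c = 2·atan2(√a, √(1−a)) = 1.02025 rad → d = 6371·c ≈ 6500.01 km.

6500 km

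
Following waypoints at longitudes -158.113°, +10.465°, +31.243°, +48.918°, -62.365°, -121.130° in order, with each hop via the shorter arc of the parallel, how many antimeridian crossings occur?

0

Leg 1: -158.113° → +10.465°, shortest Δλ = 168.578° (east) — does not cross 180°.
Leg 2: +10.465° → +31.243°, shortest Δλ = 20.778° (east) — does not cross 180°.
Leg 3: +31.243° → +48.918°, shortest Δλ = 17.675° (east) — does not cross 180°.
Leg 4: +48.918° → -62.365°, shortest Δλ = -111.283° (west) — does not cross 180°.
Leg 5: -62.365° → -121.130°, shortest Δλ = -58.765° (west) — does not cross 180°.
Total crossings: 0.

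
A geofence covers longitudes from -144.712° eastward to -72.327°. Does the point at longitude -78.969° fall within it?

Band width going east from -144.712° to -72.327°: ((-72.327 − -144.712) mod 360) = 72.385°.
Offset of -78.969° east of the west edge: ((-78.969 − -144.712) mod 360) = 65.743°.
65.743° ≤ 72.385° ⇒ inside.

Yes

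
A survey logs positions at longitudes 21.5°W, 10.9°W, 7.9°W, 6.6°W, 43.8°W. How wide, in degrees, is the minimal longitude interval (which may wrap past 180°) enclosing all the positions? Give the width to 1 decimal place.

37.2°

Sort the longitudes: -43.8°, -21.5°, -10.9°, -7.9°, -6.6°.
Eastward gaps between consecutive values (wrapping around): 22.3°, 10.6°, 3.0°, 1.3°, 322.8°.
Largest gap = 322.8° ⇒ minimal covering band is its complement: 360° − 322.8° = 37.2°.
Band runs from -43.8° eastward to -6.6°.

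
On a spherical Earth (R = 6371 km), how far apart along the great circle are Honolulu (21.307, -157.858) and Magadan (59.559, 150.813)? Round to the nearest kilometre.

5842 km

Δλ = 150.813 − -157.858 = 308.671°; wrapped into (−180°, 180°]: -51.329°.
Δφ = 59.559 − 21.307 = 38.252°.
a = sin²(Δφ/2) + cos φ₁ · cos φ₂ · sin²(Δλ/2) = 0.195892.
c = 2·atan2(√a, √(1−a)) = 0.91699 rad → d = 6371·c ≈ 5842.11 km.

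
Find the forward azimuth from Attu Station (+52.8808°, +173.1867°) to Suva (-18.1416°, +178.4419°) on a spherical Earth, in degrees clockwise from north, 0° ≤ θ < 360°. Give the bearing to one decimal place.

Δλ = 178.4419 − 173.1867 = 5.2552°.
θ = atan2( sin Δλ · cos φ₂ , cos φ₁ · sin φ₂ − sin φ₁ · cos φ₂ · cos Δλ )
  = atan2(0.08704, -0.94246) = 174.724° → normalised to [0°, 360°): 174.724°.

174.7°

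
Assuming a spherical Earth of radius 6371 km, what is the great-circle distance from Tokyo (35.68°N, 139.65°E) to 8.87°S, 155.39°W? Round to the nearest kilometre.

8399 km

Δλ = -155.39 − 139.65 = -295.04°; wrapped into (−180°, 180°]: 64.96°.
Δφ = -8.87 − 35.68 = -44.55°.
a = sin²(Δφ/2) + cos φ₁ · cos φ₂ · sin²(Δλ/2) = 0.375122.
c = 2·atan2(√a, √(1−a)) = 1.31837 rad → d = 6371·c ≈ 8399.33 km.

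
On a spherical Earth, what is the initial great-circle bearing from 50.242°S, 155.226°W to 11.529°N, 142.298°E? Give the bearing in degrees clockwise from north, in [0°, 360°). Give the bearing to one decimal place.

298.7°

Δλ = 142.298 − -155.226 = 297.524°; wrapped into (−180°, 180°]: -62.476°.
θ = atan2( sin Δλ · cos φ₂ , cos φ₁ · sin φ₂ − sin φ₁ · cos φ₂ · cos Δλ )
  = atan2(-0.86892, 0.47591) = -61.290° → normalised to [0°, 360°): 298.710°.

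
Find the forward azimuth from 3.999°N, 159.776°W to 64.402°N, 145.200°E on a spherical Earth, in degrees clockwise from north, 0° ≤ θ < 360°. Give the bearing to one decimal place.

338.1°

Δλ = 145.200 − -159.776 = 304.976°; wrapped into (−180°, 180°]: -55.024°.
θ = atan2( sin Δλ · cos φ₂ , cos φ₁ · sin φ₂ − sin φ₁ · cos φ₂ · cos Δλ )
  = atan2(-0.35402, 0.88238) = -21.861° → normalised to [0°, 360°): 338.139°.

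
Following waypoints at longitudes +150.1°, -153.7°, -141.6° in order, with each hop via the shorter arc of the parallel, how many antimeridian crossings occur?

Leg 1: +150.1° → -153.7°, shortest Δλ = 56.2° (east) — crosses 180°.
Leg 2: -153.7° → -141.6°, shortest Δλ = 12.1° (east) — does not cross 180°.
Total crossings: 1.

1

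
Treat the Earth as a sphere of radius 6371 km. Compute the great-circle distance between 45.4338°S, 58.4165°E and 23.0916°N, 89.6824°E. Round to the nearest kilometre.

Δλ = 89.6824 − 58.4165 = 31.2659°.
Δφ = 23.0916 − -45.4338 = 68.5254°.
a = sin²(Δφ/2) + cos φ₁ · cos φ₂ · sin²(Δλ/2) = 0.363830.
c = 2·atan2(√a, √(1−a)) = 1.29497 rad → d = 6371·c ≈ 8250.27 km.

8250 km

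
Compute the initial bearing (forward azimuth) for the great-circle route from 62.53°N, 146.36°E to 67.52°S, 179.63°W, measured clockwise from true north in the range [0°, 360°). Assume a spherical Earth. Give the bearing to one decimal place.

Δλ = -179.63 − 146.36 = -325.99°; wrapped into (−180°, 180°]: 34.01°.
θ = atan2( sin Δλ · cos φ₂ , cos φ₁ · sin φ₂ − sin φ₁ · cos φ₂ · cos Δλ )
  = atan2(0.21387, -0.70745) = 163.179° → normalised to [0°, 360°): 163.179°.

163.2°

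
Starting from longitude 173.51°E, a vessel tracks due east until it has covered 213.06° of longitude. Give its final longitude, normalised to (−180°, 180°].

26.57°E

Start at +173.51°; shift +213.06° → +386.57°.
+386.57° lies outside (−180°, 180°]; subtract 360° → +26.57°.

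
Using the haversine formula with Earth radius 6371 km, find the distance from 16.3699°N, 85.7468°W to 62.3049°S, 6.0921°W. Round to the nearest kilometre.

Δλ = -6.0921 − -85.7468 = 79.6547°.
Δφ = -62.3049 − 16.3699 = -78.6748°.
a = sin²(Δφ/2) + cos φ₁ · cos φ₂ · sin²(Δλ/2) = 0.584734.
c = 2·atan2(√a, √(1−a)) = 1.74109 rad → d = 6371·c ≈ 11092.47 km.

11092 km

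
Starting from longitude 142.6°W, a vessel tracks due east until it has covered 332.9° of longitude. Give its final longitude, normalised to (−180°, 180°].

169.7°W

Start at -142.6°; shift +332.9° → +190.3°.
+190.3° lies outside (−180°, 180°]; subtract 360° → -169.7°.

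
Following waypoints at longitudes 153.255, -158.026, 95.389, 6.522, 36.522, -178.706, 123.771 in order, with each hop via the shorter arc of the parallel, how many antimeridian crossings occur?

Leg 1: +153.255° → -158.026°, shortest Δλ = 48.719° (east) — crosses 180°.
Leg 2: -158.026° → +95.389°, shortest Δλ = -106.585° (west) — crosses 180°.
Leg 3: +95.389° → +6.522°, shortest Δλ = -88.867° (west) — does not cross 180°.
Leg 4: +6.522° → +36.522°, shortest Δλ = 30.0° (east) — does not cross 180°.
Leg 5: +36.522° → -178.706°, shortest Δλ = 144.772° (east) — crosses 180°.
Leg 6: -178.706° → +123.771°, shortest Δλ = -57.523° (west) — crosses 180°.
Total crossings: 4.

4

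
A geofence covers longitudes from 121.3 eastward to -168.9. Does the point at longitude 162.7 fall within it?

Yes

Band width going east from +121.3° to -168.9°: ((-168.9 − 121.3) mod 360) = 69.8°.
Offset of +162.7° east of the west edge: ((162.7 − 121.3) mod 360) = 41.4°.
41.4° ≤ 69.8° ⇒ inside.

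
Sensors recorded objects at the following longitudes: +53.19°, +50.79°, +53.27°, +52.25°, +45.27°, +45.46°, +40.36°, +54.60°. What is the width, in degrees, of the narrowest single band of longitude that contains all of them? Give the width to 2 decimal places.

14.24°

Sort the longitudes: +40.36°, +45.27°, +45.46°, +50.79°, +52.25°, +53.19°, +53.27°, +54.60°.
Eastward gaps between consecutive values (wrapping around): 4.91°, 0.19°, 5.33°, 1.46°, 0.94°, 0.08°, 1.33°, 345.76°.
Largest gap = 345.76° ⇒ minimal covering band is its complement: 360° − 345.76° = 14.24°.
Band runs from +40.36° eastward to +54.60°.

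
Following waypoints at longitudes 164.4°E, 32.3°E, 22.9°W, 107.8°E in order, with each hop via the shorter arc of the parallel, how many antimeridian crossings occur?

Leg 1: +164.4° → +32.3°, shortest Δλ = -132.1° (west) — does not cross 180°.
Leg 2: +32.3° → -22.9°, shortest Δλ = -55.2° (west) — does not cross 180°.
Leg 3: -22.9° → +107.8°, shortest Δλ = 130.7° (east) — does not cross 180°.
Total crossings: 0.

0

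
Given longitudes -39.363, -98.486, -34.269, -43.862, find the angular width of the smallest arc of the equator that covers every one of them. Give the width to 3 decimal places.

64.217°

Sort the longitudes: -98.486°, -43.862°, -39.363°, -34.269°.
Eastward gaps between consecutive values (wrapping around): 54.624°, 4.499°, 5.094°, 295.783°.
Largest gap = 295.783° ⇒ minimal covering band is its complement: 360° − 295.783° = 64.217°.
Band runs from -98.486° eastward to -34.269°.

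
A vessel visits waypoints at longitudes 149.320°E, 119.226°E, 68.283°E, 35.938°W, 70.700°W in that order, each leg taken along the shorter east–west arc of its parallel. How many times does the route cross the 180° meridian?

Leg 1: +149.320° → +119.226°, shortest Δλ = -30.094° (west) — does not cross 180°.
Leg 2: +119.226° → +68.283°, shortest Δλ = -50.943° (west) — does not cross 180°.
Leg 3: +68.283° → -35.938°, shortest Δλ = -104.221° (west) — does not cross 180°.
Leg 4: -35.938° → -70.700°, shortest Δλ = -34.762° (west) — does not cross 180°.
Total crossings: 0.

0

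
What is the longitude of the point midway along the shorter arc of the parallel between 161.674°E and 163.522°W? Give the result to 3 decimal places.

Signed shortest Δλ from +161.674° to -163.522° is +34.804°.
Midpoint longitude = +161.674° + (+34.804°)/2 = +161.674° + 17.402° = +179.076°.
(The naïve average (+161.674 + -163.522)/2 = -0.924° is on the wrong side of the globe.)

179.076°E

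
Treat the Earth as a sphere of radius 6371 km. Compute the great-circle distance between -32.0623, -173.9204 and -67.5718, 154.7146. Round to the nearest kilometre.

4441 km

Δλ = 154.7146 − -173.9204 = 328.6350°; wrapped into (−180°, 180°]: -31.3650°.
Δφ = -67.5718 − -32.0623 = -35.5095°.
a = sin²(Δφ/2) + cos φ₁ · cos φ₂ · sin²(Δλ/2) = 0.116615.
c = 2·atan2(√a, √(1−a)) = 0.69700 rad → d = 6371·c ≈ 4440.60 km.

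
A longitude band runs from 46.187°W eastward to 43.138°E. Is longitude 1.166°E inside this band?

Yes

Band width going east from -46.187° to +43.138°: ((43.138 − -46.187) mod 360) = 89.325°.
Offset of +1.166° east of the west edge: ((1.166 − -46.187) mod 360) = 47.353°.
47.353° ≤ 89.325° ⇒ inside.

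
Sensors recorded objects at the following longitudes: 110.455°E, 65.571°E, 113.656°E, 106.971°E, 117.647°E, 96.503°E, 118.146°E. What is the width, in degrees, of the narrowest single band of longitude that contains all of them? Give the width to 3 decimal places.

Sort the longitudes: +65.571°, +96.503°, +106.971°, +110.455°, +113.656°, +117.647°, +118.146°.
Eastward gaps between consecutive values (wrapping around): 30.932°, 10.468°, 3.484°, 3.201°, 3.991°, 0.499°, 307.425°.
Largest gap = 307.425° ⇒ minimal covering band is its complement: 360° − 307.425° = 52.575°.
Band runs from +65.571° eastward to +118.146°.

52.575°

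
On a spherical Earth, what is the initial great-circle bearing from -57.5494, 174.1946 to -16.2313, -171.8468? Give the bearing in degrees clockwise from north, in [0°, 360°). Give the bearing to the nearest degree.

Δλ = -171.8468 − 174.1946 = -346.0414°; wrapped into (−180°, 180°]: 13.9586°.
θ = atan2( sin Δλ · cos φ₂ , cos φ₁ · sin φ₂ − sin φ₁ · cos φ₂ · cos Δλ )
  = atan2(0.23161, 0.63631) = 20.001° → normalised to [0°, 360°): 20.001°.

20°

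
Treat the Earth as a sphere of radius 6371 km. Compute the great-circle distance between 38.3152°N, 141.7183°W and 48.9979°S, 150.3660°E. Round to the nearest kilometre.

Δλ = 150.3660 − -141.7183 = 292.0843°; wrapped into (−180°, 180°]: -67.9157°.
Δφ = -48.9979 − 38.3152 = -87.3131°.
a = sin²(Δφ/2) + cos φ₁ · cos φ₂ · sin²(Δλ/2) = 0.637178.
c = 2·atan2(√a, √(1−a)) = 1.84872 rad → d = 6371·c ≈ 11778.17 km.

11778 km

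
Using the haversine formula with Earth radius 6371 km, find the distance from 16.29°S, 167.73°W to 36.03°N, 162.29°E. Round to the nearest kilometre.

6617 km

Δλ = 162.29 − -167.73 = 330.02°; wrapped into (−180°, 180°]: -29.98°.
Δφ = 36.03 − -16.29 = 52.32°.
a = sin²(Δφ/2) + cos φ₁ · cos φ₂ · sin²(Δλ/2) = 0.246305.
c = 2·atan2(√a, √(1−a)) = 1.03864 rad → d = 6371·c ≈ 6617.20 km.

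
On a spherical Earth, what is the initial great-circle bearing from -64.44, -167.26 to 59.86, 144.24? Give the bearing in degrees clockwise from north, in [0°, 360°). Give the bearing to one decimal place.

330.8°

Δλ = 144.24 − -167.26 = 311.50°; wrapped into (−180°, 180°]: -48.50°.
θ = atan2( sin Δλ · cos φ₂ , cos φ₁ · sin φ₂ − sin φ₁ · cos φ₂ · cos Δλ )
  = atan2(-0.37606, 0.67327) = -29.186° → normalised to [0°, 360°): 330.814°.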